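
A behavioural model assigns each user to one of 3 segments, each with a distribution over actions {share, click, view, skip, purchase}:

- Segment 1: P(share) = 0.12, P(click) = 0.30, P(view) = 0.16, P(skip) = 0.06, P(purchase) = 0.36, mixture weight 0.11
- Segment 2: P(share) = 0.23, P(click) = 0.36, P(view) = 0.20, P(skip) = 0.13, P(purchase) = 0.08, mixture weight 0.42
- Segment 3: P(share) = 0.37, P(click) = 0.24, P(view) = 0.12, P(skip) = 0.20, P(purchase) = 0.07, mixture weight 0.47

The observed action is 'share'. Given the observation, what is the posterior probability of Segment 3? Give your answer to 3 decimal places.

0.613

Posterior ∝ prior × likelihood, so P(k | x) ∝ π_k f_k(x); normalise over all components.
Component likelihoods at x = 'share':
  L_1 = P(share | comp) = 0.12
  L_2 = P(share | comp) = 0.23
  L_3 = P(share | comp) = 0.37
Weight by the priors:
  π_1·L_1 = 0.11 × 0.12 = 0.0132
  π_2·L_2 = 0.42 × 0.23 = 0.0966
  π_3·L_3 = 0.47 × 0.37 = 0.1739
Marginal: 0.0132 + 0.0966 + 0.1739 = 0.2837
P(Segment 3 | data) ≈ 0.613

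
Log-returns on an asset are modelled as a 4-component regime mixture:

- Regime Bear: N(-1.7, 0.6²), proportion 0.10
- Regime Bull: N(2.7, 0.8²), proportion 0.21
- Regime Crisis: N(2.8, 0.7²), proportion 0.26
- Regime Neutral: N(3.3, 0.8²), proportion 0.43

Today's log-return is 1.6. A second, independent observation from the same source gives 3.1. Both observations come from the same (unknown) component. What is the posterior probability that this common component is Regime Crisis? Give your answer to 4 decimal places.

Posterior ∝ prior × likelihood, so P(k | x) ∝ π_k f_k(x); normalise over all components.
Since both observations come from the same component, the likelihood for component k is f_k(x₁)·f_k(x₂).
  f_Bear = [1.79496e-07] × [8.42045e-15] = 1.51144e-21
  f_Bull = [0.193765] × [0.440082] = 0.0852726
  f_Crisis = [0.131119] × [0.51991] = 0.0681699
  f_Neutral = [0.0521512] × [0.483335] = 0.0252065
Prior × likelihood for each component:
  π_Bear·f_Bear = 0.10 × 1.51144e-21 = 1.51144e-22
  π_Bull·f_Bull = 0.21 × 0.0852726 = 0.0179072
  π_Crisis·f_Crisis = 0.26 × 0.0681699 = 0.0177242
  π_Neutral·f_Neutral = 0.43 × 0.0252065 = 0.0108388
Marginal: 1.51144e-22 + 0.0179072 + 0.0177242 + 0.0108388 = 0.0464702
Responsibility of Regime Crisis: 0.0177242 / 0.0464702 ≈ 0.3814

0.3814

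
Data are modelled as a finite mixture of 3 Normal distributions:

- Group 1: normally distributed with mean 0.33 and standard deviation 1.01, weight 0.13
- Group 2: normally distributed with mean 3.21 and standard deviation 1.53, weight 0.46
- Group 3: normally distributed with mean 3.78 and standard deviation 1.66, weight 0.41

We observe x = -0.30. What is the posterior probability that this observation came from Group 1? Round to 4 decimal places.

0.7588

By Bayes' theorem, P(k | x) = π_k f_k(x) / Σ_j π_j f_j(x).
Normal densities:
  L_1 = (1/(1.01·√(2π)))·exp(−(-0.30−0.33)²/(2·1.01²)) = 0.394992·exp(-0.19454) = 0.325163
  L_2 = (1/(1.53·√(2π)))·exp(−(-0.30−3.21)²/(2·1.53²)) = 0.260747·exp(-2.63149) = 0.0187663
  L_3 = (1/(1.66·√(2π)))·exp(−(-0.30−3.78)²/(2·1.66²)) = 0.240327·exp(-3.02047) = 0.0117228
Prior × likelihood for each component:
  π_1·L_1 = 0.13 × 0.325163 = 0.0422712
  π_2·L_2 = 0.46 × 0.0187663 = 0.00863248
  π_3·L_3 = 0.41 × 0.0117228 = 0.00480633
Evidence: 0.0422712 + 0.00863248 + 0.00480633 = 0.05571
P(Group 1 | the observation) ≈ 0.7588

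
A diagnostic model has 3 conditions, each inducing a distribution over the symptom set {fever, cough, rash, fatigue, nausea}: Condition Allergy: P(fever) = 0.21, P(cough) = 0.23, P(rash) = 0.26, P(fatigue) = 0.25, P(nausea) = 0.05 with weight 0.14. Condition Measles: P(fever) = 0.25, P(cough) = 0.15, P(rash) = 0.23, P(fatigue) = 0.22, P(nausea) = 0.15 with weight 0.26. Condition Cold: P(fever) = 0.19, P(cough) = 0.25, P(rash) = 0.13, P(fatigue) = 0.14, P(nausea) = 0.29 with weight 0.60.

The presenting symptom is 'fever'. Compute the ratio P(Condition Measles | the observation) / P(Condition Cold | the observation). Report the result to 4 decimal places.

0.5702

The posterior odds equal the prior odds times the likelihood ratio: (P(Z=i)/P(Z=j))·(f_i(x)/f_j(x)).
Component likelihoods at x = 'fever':
  p_Allergy = 0.21
  p_Measles = 0.25
  p_Cold = 0.19
Odds = (0.26/0.60) × (0.25/0.19) = 0.433333 × 1.31579 ≈ 0.5702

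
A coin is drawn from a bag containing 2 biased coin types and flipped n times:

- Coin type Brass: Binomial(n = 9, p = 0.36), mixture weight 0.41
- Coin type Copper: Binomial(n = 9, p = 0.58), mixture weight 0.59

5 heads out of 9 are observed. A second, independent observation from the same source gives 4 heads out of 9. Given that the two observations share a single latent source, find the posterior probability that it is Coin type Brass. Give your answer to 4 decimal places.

The responsibility of component k is π_k f_k(x) divided by Σ_j π_j f_j(x).
Since both observations come from the same component, the likelihood for component k is f_k(x₁)·f_k(x₂).
  L_Brass = [0.127821] × [0.227238] = 0.0290458
  L_Copper = [0.25734] × [0.18635] = 0.0479553
Multiply by the mixture weights:
  π_Brass·L_Brass = 0.41 × 0.0290458 = 0.0119088
  π_Copper·L_Copper = 0.59 × 0.0479553 = 0.0282936
Normaliser: 0.0119088 + 0.0282936 = 0.0402024
P(Coin type Brass | data) ≈ 0.2962

0.2962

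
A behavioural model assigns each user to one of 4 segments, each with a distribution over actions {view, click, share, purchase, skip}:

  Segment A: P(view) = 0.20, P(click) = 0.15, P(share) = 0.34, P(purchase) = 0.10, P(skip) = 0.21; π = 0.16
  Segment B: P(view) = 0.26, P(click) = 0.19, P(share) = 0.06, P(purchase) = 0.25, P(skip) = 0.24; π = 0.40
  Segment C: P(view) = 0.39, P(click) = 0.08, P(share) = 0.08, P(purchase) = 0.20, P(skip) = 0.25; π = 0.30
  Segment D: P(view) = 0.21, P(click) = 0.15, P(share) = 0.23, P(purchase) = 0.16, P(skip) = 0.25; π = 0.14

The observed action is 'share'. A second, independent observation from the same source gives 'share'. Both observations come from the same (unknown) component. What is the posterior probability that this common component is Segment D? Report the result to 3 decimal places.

0.253

The responsibility of component k is P(Z=k) f_k(x) divided by Σ_j P(Z=j) f_j(x).
Since both observations come from the same component, the likelihood for component k is f_k(x₁)·f_k(x₂).
  f_A = [P(share | comp) = 0.34] × [0.34] = 0.1156
  f_B = [P(share | comp) = 0.06] × [0.06] = 0.0036
  f_C = [P(share | comp) = 0.08] × [0.08] = 0.0064
  f_D = [P(share | comp) = 0.23] × [0.23] = 0.0529
Unnormalised posteriors:
  P(Z=A)·f_A = 0.16 × 0.1156 = 0.018496
  P(Z=B)·f_B = 0.40 × 0.0036 = 0.00144
  P(Z=C)·f_C = 0.30 × 0.0064 = 0.00192
  P(Z=D)·f_D = 0.14 × 0.0529 = 0.007406
Sum: 0.018496 + 0.00144 + 0.00192 + 0.007406 = 0.029262
P(Segment D | data) = 0.007406 / 0.029262 ≈ 0.253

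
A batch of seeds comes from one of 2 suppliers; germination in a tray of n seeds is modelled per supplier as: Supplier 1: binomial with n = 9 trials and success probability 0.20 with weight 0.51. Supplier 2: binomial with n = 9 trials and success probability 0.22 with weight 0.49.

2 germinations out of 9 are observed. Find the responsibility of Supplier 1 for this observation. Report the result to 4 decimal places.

0.5067

Apply Bayes' rule: the posterior for each component is proportional to its prior times its likelihood at x.
Evaluate each component's likelihood at the observed value:
  L_1 = C(9,2)·0.20^2·0.80^7 = 36·0.04·0.209715 = 0.30199
  L_2 = C(9,2)·0.22^2·0.78^7 = 36·0.0484·0.175656 = 0.306062
Unnormalised posteriors:
  π_1·L_1 = 0.51 × 0.30199 = 0.154015
  π_2·L_2 = 0.49 × 0.306062 = 0.149971
Marginal: 0.154015 + 0.149971 = 0.303985
Responsibility of Supplier 1: 0.154015 / 0.303985 ≈ 0.5067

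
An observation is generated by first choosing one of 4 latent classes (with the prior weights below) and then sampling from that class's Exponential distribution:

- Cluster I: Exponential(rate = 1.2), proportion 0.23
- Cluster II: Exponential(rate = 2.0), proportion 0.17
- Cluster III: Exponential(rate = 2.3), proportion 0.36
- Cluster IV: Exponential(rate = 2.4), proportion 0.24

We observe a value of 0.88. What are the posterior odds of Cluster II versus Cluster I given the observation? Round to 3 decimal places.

0.609

Only the two components matter; the odds are (π_i f_i(x)) / (π_j f_j(x)).
Evaluate each component's likelihood at the observed value:
  L_I = 1.2·e^(−1.2·0.88) = 1.2·e^(−1.0560) = 0.417413
  L_II = 2.0·e^(−2.0·0.88) = 2.0·e^(−1.7600) = 0.34409
  L_III = 2.3·e^(−2.3·0.88) = 2.3·e^(−2.0240) = 0.30389
  L_IV = 2.4·e^(−2.4·0.88) = 2.4·e^(−2.1120) = 0.29039
0.0584953 / 0.0960051 ≈ 0.609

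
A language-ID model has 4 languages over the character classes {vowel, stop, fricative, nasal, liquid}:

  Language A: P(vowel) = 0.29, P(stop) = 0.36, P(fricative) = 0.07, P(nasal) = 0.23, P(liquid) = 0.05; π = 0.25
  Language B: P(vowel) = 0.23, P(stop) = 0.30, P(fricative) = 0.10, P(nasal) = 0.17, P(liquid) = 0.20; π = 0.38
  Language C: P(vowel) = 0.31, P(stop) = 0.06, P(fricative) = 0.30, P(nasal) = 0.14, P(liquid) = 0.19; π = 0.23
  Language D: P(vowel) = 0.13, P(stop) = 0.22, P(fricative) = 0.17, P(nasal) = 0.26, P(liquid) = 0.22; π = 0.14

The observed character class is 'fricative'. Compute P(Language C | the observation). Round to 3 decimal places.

0.465

By Bayes' theorem, P(k | x) = π_k f_k(x) / Σ_j π_j f_j(x).
Component likelihoods at x = 'fricative':
  f_A = P(fricative | comp) = 0.07
  f_B = P(fricative | comp) = 0.10
  f_C = P(fricative | comp) = 0.30
  f_D = P(fricative | comp) = 0.17
Weight by the priors:
  π_A·f_A = 0.25 × 0.07 = 0.0175
  π_B·f_B = 0.38 × 0.1 = 0.038
  π_C·f_C = 0.23 × 0.3 = 0.069
  π_D·f_D = 0.14 × 0.17 = 0.0238
Marginal: 0.0175 + 0.038 + 0.069 + 0.0238 = 0.1483
P(Language C | 'fricative') ≈ 0.465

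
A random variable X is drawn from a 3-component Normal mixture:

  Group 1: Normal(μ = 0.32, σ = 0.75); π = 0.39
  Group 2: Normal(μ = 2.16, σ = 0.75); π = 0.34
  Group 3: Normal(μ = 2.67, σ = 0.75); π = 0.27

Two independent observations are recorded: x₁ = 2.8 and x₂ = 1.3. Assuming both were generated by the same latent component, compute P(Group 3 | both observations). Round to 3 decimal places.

P(component k | x) = P(Z=k)·f_k(x) / marginal(x), where marginal(x) = Σ_j P(Z=j)·f_j(x).
Since both observations come from the same component, the likelihood for component k is f_k(x₁)·f_k(x₂).
  f_1 = [0.00224673] × [0.226515] = 0.000508918
  f_2 = [0.369596] × [0.275635] = 0.101873
  f_3 = [0.523992] × [0.100298] = 0.0525552
Prior × likelihood for each component:
  P(Z=1)·f_1 = 0.39 × 0.000508918 = 0.000198478
  P(Z=2)·f_2 = 0.34 × 0.101873 = 0.034637
  P(Z=3)·f_3 = 0.27 × 0.0525552 = 0.0141899
Evidence: 0.000198478 + 0.034637 + 0.0141899 = 0.0490254
P(Group 3 | x₁,x₂) ≈ 0.289

0.289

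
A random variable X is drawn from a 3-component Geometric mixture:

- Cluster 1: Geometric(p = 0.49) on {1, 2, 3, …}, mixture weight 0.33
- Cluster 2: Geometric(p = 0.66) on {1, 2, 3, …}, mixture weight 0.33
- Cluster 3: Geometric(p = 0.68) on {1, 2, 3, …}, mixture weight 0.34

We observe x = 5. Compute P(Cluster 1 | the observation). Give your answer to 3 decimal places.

By Bayes' theorem, P(k | x) = P(Z=k) f_k(x) / Σ_j P(Z=j) f_j(x).
Component likelihoods at x = 5:
  L_1 = 0.49·(1−0.49)^4 = 0.49·0.067652 = 0.0331495
  L_2 = 0.66·(1−0.66)^4 = 0.66·0.0133634 = 0.00881982
  L_3 = 0.68·(1−0.68)^4 = 0.68·0.0104858 = 0.00713032
Prior × likelihood for each component:
  P(Z=1)·L_1 = 0.33 × 0.0331495 = 0.0109393
  P(Z=2)·L_2 = 0.33 × 0.00881982 = 0.00291054
  P(Z=3)·L_3 = 0.34 × 0.00713032 = 0.00242431
Denominator: 0.0109393 + 0.00291054 + 0.00242431 = 0.0162742
So the posterior for Cluster 1 is 0.0109393 / 0.0162742 ≈ 0.672.

0.672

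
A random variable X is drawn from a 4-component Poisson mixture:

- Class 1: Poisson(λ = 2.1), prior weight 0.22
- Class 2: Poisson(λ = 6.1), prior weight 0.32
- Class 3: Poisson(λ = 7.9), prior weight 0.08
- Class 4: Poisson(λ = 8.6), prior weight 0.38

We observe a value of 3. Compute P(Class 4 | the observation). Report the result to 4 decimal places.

0.0944

By Bayes' theorem, P(k | x) = π_k f_k(x) / Σ_j π_j f_j(x).
Component likelihoods at x = 3:
  p_1 = 0.189011
  p_2 = 0.0848481
  p_3 = 0.0304652
  p_4 = 0.0195169
Prior × likelihood for each component:
  π_1·p_1 = 0.22 × 0.189011 = 0.0415825
  π_2·p_2 = 0.32 × 0.0848481 = 0.0271514
  π_3·p_3 = 0.08 × 0.0304652 = 0.00243721
  π_4·p_4 = 0.38 × 0.0195169 = 0.00741643
Evidence: 0.0415825 + 0.0271514 + 0.00243721 + 0.00741643 = 0.0785876
So the posterior for Class 4 is 0.00741643 / 0.0785876 ≈ 0.0944.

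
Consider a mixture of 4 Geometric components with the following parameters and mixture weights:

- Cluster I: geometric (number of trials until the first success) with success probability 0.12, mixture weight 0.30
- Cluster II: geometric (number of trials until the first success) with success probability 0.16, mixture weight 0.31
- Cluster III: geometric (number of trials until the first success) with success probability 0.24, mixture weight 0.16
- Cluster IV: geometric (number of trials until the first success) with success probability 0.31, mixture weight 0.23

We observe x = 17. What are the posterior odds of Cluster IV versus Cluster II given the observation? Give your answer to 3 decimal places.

0.062

Since P(k|x) ∝ π_k f_k(x), the posterior odds are π_i f_i(x) / (π_j f_j(x)).
Component likelihoods at x = 17:
  L_I = 0.12·(1−0.12)^16 = 0.12·0.129337 = 0.0155204
  L_II = 0.16·(1−0.16)^16 = 0.16·0.0614425 = 0.00983079
  L_III = 0.24·(1−0.24)^16 = 0.24·0.0123885 = 0.00297323
  L_IV = 0.31·(1−0.31)^16 = 0.31·0.00263989 = 0.000818365
Posterior odds = (π_IV·L_IV) / (π_II·L_II) = (0.23·0.000818365) / (0.31·0.00983079) = 0.000188224 / 0.00304755 ≈ 0.062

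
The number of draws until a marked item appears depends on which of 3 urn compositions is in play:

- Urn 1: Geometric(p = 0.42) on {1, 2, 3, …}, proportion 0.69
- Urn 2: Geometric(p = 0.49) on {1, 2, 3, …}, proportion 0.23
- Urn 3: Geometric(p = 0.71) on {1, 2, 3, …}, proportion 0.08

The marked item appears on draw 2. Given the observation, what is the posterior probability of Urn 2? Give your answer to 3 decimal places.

0.237

The responsibility of component k is π_k f_k(x) divided by Σ_j π_j f_j(x).
Component likelihoods at x = 2:
  f_1 = 0.42·(1−0.42)^1 = 0.42·0.58 = 0.2436
  f_2 = 0.49·(1−0.49)^1 = 0.49·0.51 = 0.2499
  f_3 = 0.71·(1−0.71)^1 = 0.71·0.29 = 0.2059
Multiply by the mixture weights:
  π_1·f_1 = 0.69 × 0.2436 = 0.168084
  π_2·f_2 = 0.23 × 0.2499 = 0.057477
  π_3·f_3 = 0.08 × 0.2059 = 0.016472
Marginal: 0.168084 + 0.057477 + 0.016472 = 0.242033
Responsibility of Urn 2: 0.057477 / 0.242033 ≈ 0.237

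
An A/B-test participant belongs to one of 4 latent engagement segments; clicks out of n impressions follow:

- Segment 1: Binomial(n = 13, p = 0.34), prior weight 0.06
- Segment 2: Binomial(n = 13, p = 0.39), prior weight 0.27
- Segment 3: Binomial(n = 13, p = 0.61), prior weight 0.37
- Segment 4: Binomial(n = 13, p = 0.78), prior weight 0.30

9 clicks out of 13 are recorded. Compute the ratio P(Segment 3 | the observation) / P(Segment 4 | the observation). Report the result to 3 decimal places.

Only the two components matter; the odds are (P(Z=i) f_i(x)) / (P(Z=j) f_j(x)).
Component likelihoods at x = 9 clicks out of 13:
  f_1 = C(13,9)·0.34^9·0.66^4 = 715·6.0717e-05·0.189747 = 0.00823744
  f_2 = C(13,9)·0.39^9·0.61^4 = 715·0.000208728·0.138458 = 0.0206636
  f_3 = C(13,9)·0.61^9·0.39^4 = 715·0.0116941·0.0231344 = 0.193434
  f_4 = C(13,9)·0.78^9·0.22^4 = 715·0.106869·0.00234256 = 0.178998
Odds = (0.37/0.30) × (0.193434/0.178998) = 1.23333 × 1.08065 ≈ 1.333

1.333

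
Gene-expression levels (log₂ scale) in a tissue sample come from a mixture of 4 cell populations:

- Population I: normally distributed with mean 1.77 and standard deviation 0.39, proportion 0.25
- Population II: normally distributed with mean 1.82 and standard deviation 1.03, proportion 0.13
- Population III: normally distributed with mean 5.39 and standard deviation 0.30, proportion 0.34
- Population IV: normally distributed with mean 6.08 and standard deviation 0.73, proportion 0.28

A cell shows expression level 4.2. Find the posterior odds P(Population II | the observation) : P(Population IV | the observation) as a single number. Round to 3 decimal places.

0.628

Posterior odds = (π_i f_i(x)) / (π_j f_j(x)); the normalising sum cancels.
Evaluate each component's likelihood at the observed value:
  p_I = (1/(0.39·√(2π)))·exp(−(4.2−1.77)²/(2·0.39²)) = 1.022929·exp(-19.41124) = 3.79883e-09
  p_II = (1/(1.03·√(2π)))·exp(−(4.2−1.82)²/(2·1.03²)) = 0.387323·exp(-2.66962) = 0.0268331
  p_III = (1/(0.30·√(2π)))·exp(−(4.2−5.39)²/(2·0.30²)) = 1.329808·exp(-7.86722) = 0.000509445
  p_IV = (1/(0.73·√(2π)))·exp(−(4.2−6.08)²/(2·0.73²)) = 0.546496·exp(-3.31619) = 0.0198327
Posterior odds = (π_II·p_II) / (π_IV·p_IV) = (0.13·0.0268331) / (0.28·0.0198327) = 0.00348831 / 0.00555316 ≈ 0.628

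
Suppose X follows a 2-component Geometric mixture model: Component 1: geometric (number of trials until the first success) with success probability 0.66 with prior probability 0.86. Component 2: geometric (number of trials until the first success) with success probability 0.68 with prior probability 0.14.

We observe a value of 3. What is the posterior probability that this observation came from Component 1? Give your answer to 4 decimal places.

P(component k | x) = π_k·f_k(x) / marginal(x), where marginal(x) = Σ_j π_j·f_j(x).
Geometric probabilities:
  f_1 = 0.66·(1−0.66)^2 = 0.66·0.1156 = 0.076296
  f_2 = 0.68·(1−0.68)^2 = 0.68·0.1024 = 0.069632
Multiply by the mixture weights:
  π_1·f_1 = 0.86 × 0.076296 = 0.0656146
  π_2·f_2 = 0.14 × 0.069632 = 0.00974848
Sum: 0.0656146 + 0.00974848 = 0.075363
So the posterior for Component 1 is 0.0656146 / 0.075363 ≈ 0.8706.

0.8706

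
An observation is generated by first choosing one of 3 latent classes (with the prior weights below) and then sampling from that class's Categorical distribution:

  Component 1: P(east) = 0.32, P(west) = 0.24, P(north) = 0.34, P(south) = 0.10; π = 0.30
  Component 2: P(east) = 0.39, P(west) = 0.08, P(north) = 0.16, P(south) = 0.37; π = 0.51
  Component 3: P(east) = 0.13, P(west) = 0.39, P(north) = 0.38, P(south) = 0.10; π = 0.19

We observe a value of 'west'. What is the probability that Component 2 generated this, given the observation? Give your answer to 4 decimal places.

0.2183

The responsibility of component k is π_k f_k(x) divided by Σ_j π_j f_j(x).
Categorical probabilities:
  L_1 = 0.24
  L_2 = 0.08
  L_3 = 0.39
Prior × likelihood for each component:
  π_1·L_1 = 0.30 × 0.24 = 0.072
  π_2·L_2 = 0.51 × 0.08 = 0.0408
  π_3·L_3 = 0.19 × 0.39 = 0.0741
Normaliser: 0.072 + 0.0408 + 0.0741 = 0.1869
P(Component 2 | data) = 0.0408 / 0.1869 ≈ 0.2183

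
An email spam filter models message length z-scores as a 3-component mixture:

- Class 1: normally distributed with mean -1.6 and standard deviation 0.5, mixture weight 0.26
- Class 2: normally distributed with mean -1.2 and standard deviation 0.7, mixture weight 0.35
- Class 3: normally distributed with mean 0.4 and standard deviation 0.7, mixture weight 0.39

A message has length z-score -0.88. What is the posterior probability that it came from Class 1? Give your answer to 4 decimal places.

0.2493

By Bayes' theorem, P(k | x) = π_k f_k(x) / Σ_j π_j f_j(x).
Component likelihoods at x = -0.88:
  L_1 = 0.28292
  L_2 = 0.513373
  L_3 = 0.107088
Unnormalised posteriors:
  π_1·L_1 = 0.26 × 0.28292 = 0.0735592
  π_2·L_2 = 0.35 × 0.513373 = 0.17968
  π_3·L_3 = 0.39 × 0.107088 = 0.0417645
Sum: 0.0735592 + 0.17968 + 0.0417645 = 0.295004
P(Class 1 | data) = 0.0735592 / 0.295004 ≈ 0.2493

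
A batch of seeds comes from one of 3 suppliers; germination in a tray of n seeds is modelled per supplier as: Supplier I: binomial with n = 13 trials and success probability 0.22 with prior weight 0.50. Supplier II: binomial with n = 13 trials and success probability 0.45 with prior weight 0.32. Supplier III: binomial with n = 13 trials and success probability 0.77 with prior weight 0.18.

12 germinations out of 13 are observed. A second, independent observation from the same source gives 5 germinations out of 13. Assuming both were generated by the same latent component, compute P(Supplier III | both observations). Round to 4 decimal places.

The responsibility of component k is w_k f_k(x) divided by Σ_j w_j f_j(x).
Since both observations come from the same component, the likelihood for component k is f_k(x₁)·f_k(x₂).
  p_I = [C(13,12)·0.22^12·0.78^1 = 13·1.2855e-08·0.78 = 1.3035e-07] × [0.0908759] = 1.18457e-08
  p_II = [C(13,12)·0.45^12·0.55^1 = 13·6.89525e-05·0.55 = 0.000493011] × [0.198858] = 9.8039e-05
  p_III = [C(13,12)·0.77^12·0.23^1 = 13·0.0434399·0.23 = 0.129885] × [0.00272807] = 0.000354336
Weight by the priors:
  w_I·p_I = 0.50 × 1.18457e-08 = 5.92283e-09
  w_II·p_II = 0.32 × 9.8039e-05 = 3.13725e-05
  w_III·p_III = 0.18 × 0.000354336 = 6.37804e-05
Sum: 5.92283e-09 + 3.13725e-05 + 6.37804e-05 = 9.51588e-05
P(Supplier III | x) = 6.37804e-05 / 9.51588e-05 ≈ 0.6703

0.6703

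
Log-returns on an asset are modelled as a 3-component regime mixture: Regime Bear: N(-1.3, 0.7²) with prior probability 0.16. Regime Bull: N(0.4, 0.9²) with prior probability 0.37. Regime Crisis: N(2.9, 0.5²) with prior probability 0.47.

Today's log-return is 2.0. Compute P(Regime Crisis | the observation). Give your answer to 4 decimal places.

Apply Bayes' rule: the posterior for each component is proportional to its prior times its likelihood at x.
Normal densities:
  f_Bear = (1/(0.7·√(2π)))·exp(−(2.0−-1.3)²/(2·0.7²)) = 0.569918·exp(-11.11224) = 8.50796e-06
  f_Bull = (1/(0.9·√(2π)))·exp(−(2.0−0.4)²/(2·0.9²)) = 0.443269·exp(-1.58025) = 0.0912799
  f_Crisis = (1/(0.5·√(2π)))·exp(−(2.0−2.9)²/(2·0.5²)) = 0.797885·exp(-1.62000) = 0.1579
Weight by the priors:
  P(Z=Bear)·f_Bear = 0.16 × 8.50796e-06 = 1.36127e-06
  P(Z=Bull)·f_Bull = 0.37 × 0.0912799 = 0.0337736
  P(Z=Crisis)·f_Crisis = 0.47 × 0.1579 = 0.0742131
Denominator: 1.36127e-06 + 0.0337736 + 0.0742131 = 0.107988
P(Regime Crisis | x) ≈ 0.6872

0.6872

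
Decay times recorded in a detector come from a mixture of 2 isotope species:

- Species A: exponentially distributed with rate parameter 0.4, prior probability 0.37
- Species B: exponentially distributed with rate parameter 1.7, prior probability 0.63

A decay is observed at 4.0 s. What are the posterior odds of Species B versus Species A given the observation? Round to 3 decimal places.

Since P(k|x) ∝ π_k f_k(x), the posterior odds are π_i f_i(x) / (π_j f_j(x)).
Component likelihoods at x = 4.0 s:
  f_A = 0.4·e^(−0.4·4.0) = 0.4·e^(−1.6000) = 0.0807586
  f_B = 1.7·e^(−1.7·4.0) = 1.7·e^(−6.8000) = 0.00189342
Odds = (0.63/0.37) × (0.00189342/0.0807586) = 1.7027 × 0.0234454 ≈ 0.040

0.040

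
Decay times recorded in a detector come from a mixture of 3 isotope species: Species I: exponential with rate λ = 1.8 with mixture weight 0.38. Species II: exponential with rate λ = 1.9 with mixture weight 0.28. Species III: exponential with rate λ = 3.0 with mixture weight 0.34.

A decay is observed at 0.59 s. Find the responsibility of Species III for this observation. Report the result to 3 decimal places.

0.298

Posterior ∝ prior × likelihood, so P(k | x) ∝ w_k f_k(x); normalise over all components.
Exponential densities:
  f_I = 1.8·e^(−1.8·0.59) = 1.8·e^(−1.0620) = 0.622374
  f_II = 1.9·e^(−1.9·0.59) = 1.9·e^(−1.1210) = 0.619312
  f_III = 3.0·e^(−3.0·0.59) = 3.0·e^(−1.7700) = 0.510999
Prior × likelihood for each component:
  w_I·f_I = 0.38 × 0.622374 = 0.236502
  w_II·f_II = 0.28 × 0.619312 = 0.173407
  w_III·f_III = 0.34 × 0.510999 = 0.17374
Denominator: 0.236502 + 0.173407 + 0.17374 = 0.583649
P(Species III | x) = 0.17374 / 0.583649 ≈ 0.298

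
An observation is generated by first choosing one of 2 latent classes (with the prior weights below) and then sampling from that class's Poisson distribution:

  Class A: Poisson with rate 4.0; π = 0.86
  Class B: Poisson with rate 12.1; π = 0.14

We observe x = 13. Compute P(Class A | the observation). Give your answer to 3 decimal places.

The responsibility of component k is π_k f_k(x) divided by Σ_j π_j f_j(x).
Poisson probabilities:
  f_A = e^(−4.0)·4.0^13/13! = 0.000197388
  f_B = e^(−12.1)·12.1^13/13! = 0.106406
Multiply by the mixture weights:
  π_A·f_A = 0.86 × 0.000197388 = 0.000169754
  π_B·f_B = 0.14 × 0.106406 = 0.0148968
Marginal: 0.000169754 + 0.0148968 = 0.0150666
Responsibility of Class A: 0.000169754 / 0.0150666 ≈ 0.011

0.011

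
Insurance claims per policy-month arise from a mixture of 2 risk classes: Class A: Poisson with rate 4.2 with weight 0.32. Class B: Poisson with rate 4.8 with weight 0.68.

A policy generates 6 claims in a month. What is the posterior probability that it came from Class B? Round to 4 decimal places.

0.7221

P(component k | x) = P(Z=k)·f_k(x) / marginal(x), where marginal(x) = Σ_j P(Z=j)·f_j(x).
Evaluate each component's likelihood at the observed value:
  f_A = e^(−4.2)·4.2^6/6! = 0.114321
  f_B = e^(−4.8)·4.8^6/6! = 0.139798
Multiply by the mixture weights:
  P(Z=A)·f_A = 0.32 × 0.114321 = 0.0365828
  P(Z=B)·f_B = 0.68 × 0.139798 = 0.0950627
Sum: 0.0365828 + 0.0950627 = 0.131645
Responsibility of Class B: 0.0950627 / 0.131645 ≈ 0.7221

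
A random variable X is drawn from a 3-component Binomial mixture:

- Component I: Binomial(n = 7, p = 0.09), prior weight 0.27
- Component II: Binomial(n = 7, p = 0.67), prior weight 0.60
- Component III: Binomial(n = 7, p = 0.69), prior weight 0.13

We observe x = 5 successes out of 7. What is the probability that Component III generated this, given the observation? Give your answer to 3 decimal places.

0.181

Apply Bayes' rule: the posterior for each component is proportional to its prior times its likelihood at x.
Evaluate each component's likelihood at the observed value:
  f_I = C(7,5)·0.09^5·0.91^2 = 21·5.9049e-06·0.8281 = 0.000102687
  f_II = C(7,5)·0.67^5·0.33^2 = 21·0.135013·0.1089 = 0.30876
  f_III = C(7,5)·0.69^5·0.31^2 = 21·0.156403·0.0961 = 0.315637
Multiply by the mixture weights:
  π_I·f_I = 0.27 × 0.000102687 = 2.77254e-05
  π_II·f_II = 0.60 × 0.30876 = 0.185256
  π_III·f_III = 0.13 × 0.315637 = 0.0410328
Evidence: 2.77254e-05 + 0.185256 + 0.0410328 = 0.226317
P(Component III | data) = 0.0410328 / 0.226317 ≈ 0.181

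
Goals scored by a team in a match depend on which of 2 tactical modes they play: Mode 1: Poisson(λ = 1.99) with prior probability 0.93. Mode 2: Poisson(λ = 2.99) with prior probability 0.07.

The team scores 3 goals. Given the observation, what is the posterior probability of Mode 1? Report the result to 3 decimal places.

0.914

Apply Bayes' rule: the posterior for each component is proportional to its prior times its likelihood at x.
Poisson probabilities:
  p_1 = e^(−1.99)·1.99^3/3! = 0.17954
  p_2 = e^(−2.99)·2.99^3/3! = 0.224038
Prior × likelihood for each component:
  P(Z=1)·p_1 = 0.93 × 0.17954 = 0.166972
  P(Z=2)·p_2 = 0.07 × 0.224038 = 0.0156827
Denominator: 0.166972 + 0.0156827 = 0.182655
P(Mode 1 | data) = 0.166972 / 0.182655 ≈ 0.914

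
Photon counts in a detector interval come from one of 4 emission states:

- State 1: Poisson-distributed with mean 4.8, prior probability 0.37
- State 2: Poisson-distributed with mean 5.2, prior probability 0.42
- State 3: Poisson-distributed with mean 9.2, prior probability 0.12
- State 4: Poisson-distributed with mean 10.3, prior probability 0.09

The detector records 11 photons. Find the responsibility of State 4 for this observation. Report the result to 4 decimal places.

0.3573

By Bayes' theorem, P(k | x) = P(Z=k) f_k(x) / Σ_j P(Z=j) f_j(x).
Component likelihoods at x = 11 photons:
  f_1 = e^(−4.8)·4.8^11/11! = 0.00642517
  f_2 = e^(−5.2)·5.2^11/11! = 0.0103884
  f_3 = e^(−9.2)·9.2^11/11! = 0.101158
  f_4 = e^(−10.3)·10.3^11/11! = 0.116633
Prior × likelihood for each component:
  P(Z=1)·f_1 = 0.37 × 0.00642517 = 0.00237731
  P(Z=2)·f_2 = 0.42 × 0.0103884 = 0.00436314
  P(Z=3)·f_3 = 0.12 × 0.101158 = 0.012139
  P(Z=4)·f_4 = 0.09 × 0.116633 = 0.0104969
Sum: 0.00237731 + 0.00436314 + 0.012139 + 0.0104969 = 0.0293764
P(State 4 | x) ≈ 0.3573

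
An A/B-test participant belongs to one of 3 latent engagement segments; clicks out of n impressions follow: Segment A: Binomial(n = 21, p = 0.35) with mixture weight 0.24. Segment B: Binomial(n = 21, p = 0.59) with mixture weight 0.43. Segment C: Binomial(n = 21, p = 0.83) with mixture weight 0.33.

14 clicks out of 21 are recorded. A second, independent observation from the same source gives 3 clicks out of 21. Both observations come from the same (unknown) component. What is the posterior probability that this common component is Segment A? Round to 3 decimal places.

0.887

Apply Bayes' rule: the posterior for each component is proportional to its prior times its likelihood at x.
Since both observations come from the same component, the likelihood for component k is f_k(x₁)·f_k(x₂).
  p_A = [C(21,14)·0.35^14·0.65^7 = 116280·4.13955e-07·0.0490223 = 0.00235967] × [0.0244622] = 5.77228e-05
  p_B = [C(21,14)·0.59^14·0.41^7 = 116280·0.000619339·0.00194754 = 0.140256] × [2.92764e-05] = 4.10617e-06
  p_C = [C(21,14)·0.83^14·0.17^7 = 116280·0.0736365·4.10339e-06 = 0.0351351] × [1.06946e-11] = 3.75757e-13
Weight by the priors:
  w_A·p_A = 0.24 × 5.77228e-05 = 1.38535e-05
  w_B·p_B = 0.43 × 4.10617e-06 = 1.76565e-06
  w_C·p_C = 0.33 × 3.75757e-13 = 1.24e-13
Denominator: 1.38535e-05 + 1.76565e-06 + 1.24e-13 = 1.56191e-05
Responsibility of Segment A: 1.38535e-05 / 1.56191e-05 ≈ 0.887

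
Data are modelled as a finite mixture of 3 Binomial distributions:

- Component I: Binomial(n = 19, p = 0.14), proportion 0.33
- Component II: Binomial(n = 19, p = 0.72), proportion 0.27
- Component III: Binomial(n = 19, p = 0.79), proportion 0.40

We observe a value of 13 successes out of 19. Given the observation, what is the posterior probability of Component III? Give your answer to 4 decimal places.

0.4683

Apply Bayes' rule: the posterior for each component is proportional to its prior times its likelihood at x.
Evaluate each component's likelihood at the observed value:
  f_I = 8.71238e-08
  f_II = 0.182706
  f_III = 0.10863
Weight by the priors:
  π_I·f_I = 0.33 × 8.71238e-08 = 2.87509e-08
  π_II·f_II = 0.27 × 0.182706 = 0.0493306
  π_III·f_III = 0.40 × 0.10863 = 0.043452
Normaliser: 2.87509e-08 + 0.0493306 + 0.043452 = 0.0927826
Responsibility of Component III: 0.043452 / 0.0927826 ≈ 0.4683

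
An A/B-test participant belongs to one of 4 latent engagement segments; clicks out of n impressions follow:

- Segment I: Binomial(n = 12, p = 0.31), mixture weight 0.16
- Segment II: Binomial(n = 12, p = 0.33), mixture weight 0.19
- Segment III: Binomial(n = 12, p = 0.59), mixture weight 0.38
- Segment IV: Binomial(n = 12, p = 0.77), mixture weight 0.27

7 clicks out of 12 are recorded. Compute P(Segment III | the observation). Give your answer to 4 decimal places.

0.7056

Apply Bayes' rule: the posterior for each component is proportional to its prior times its likelihood at x.
Component likelihoods at x = 7 clicks out of 12:
  p_I = 0.0340802
  p_II = 0.0455719
  p_III = 0.228354
  p_IV = 0.0818087
Prior × likelihood for each component:
  w_I·p_I = 0.16 × 0.0340802 = 0.00545284
  w_II·p_II = 0.19 × 0.0455719 = 0.00865865
  w_III·p_III = 0.38 × 0.228354 = 0.0867745
  w_IV·p_IV = 0.27 × 0.0818087 = 0.0220883
Evidence: 0.00545284 + 0.00865865 + 0.0867745 + 0.0220883 = 0.122974
P(Segment III | x) = 0.0867745 / 0.122974 ≈ 0.7056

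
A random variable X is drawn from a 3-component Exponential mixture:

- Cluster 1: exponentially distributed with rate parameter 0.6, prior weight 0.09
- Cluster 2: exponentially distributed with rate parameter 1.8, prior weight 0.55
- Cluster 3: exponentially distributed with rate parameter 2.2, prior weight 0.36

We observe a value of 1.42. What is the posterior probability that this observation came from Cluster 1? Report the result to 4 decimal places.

0.1710

The responsibility of component k is P(Z=k) f_k(x) divided by Σ_j P(Z=j) f_j(x).
Exponential densities:
  L_1 = 0.6·e^(−0.6·1.42) = 0.6·e^(−0.8520) = 0.255937
  L_2 = 1.8·e^(−1.8·1.42) = 1.8·e^(−2.5560) = 0.139706
  L_3 = 2.2·e^(−2.2·1.42) = 2.2·e^(−3.1240) = 0.096758
Multiply by the mixture weights:
  P(Z=1)·L_1 = 0.09 × 0.255937 = 0.0230343
  P(Z=2)·L_2 = 0.55 × 0.139706 = 0.0768384
  P(Z=3)·L_3 = 0.36 × 0.096758 = 0.0348329
Evidence: 0.0230343 + 0.0768384 + 0.0348329 = 0.134706
P(Cluster 1 | data) ≈ 0.1710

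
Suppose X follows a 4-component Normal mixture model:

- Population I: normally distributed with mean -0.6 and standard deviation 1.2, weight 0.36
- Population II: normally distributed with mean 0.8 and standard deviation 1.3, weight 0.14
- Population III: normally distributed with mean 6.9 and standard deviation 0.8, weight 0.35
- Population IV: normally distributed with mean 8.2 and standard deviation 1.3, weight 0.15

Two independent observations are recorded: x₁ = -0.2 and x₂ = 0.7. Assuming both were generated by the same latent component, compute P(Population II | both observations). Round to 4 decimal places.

0.3184

The responsibility of component k is π_k f_k(x) divided by Σ_j π_j f_j(x).
Since both observations come from the same component, the likelihood for component k is f_k(x₁)·f_k(x₂).
  L_I = [(1/(1.2·√(2π)))·exp(−(-0.2−-0.6)²/(2·1.2²)) = 0.332452·exp(-0.05556) = 0.314486] × [0.184877] = 0.0581412
  L_II = [(1/(1.3·√(2π)))·exp(−(-0.2−0.8)²/(2·1.3²)) = 0.306879·exp(-0.29586) = 0.228285] × [0.305972] = 0.0698488
  L_III = [(1/(0.8·√(2π)))·exp(−(-0.2−6.9)²/(2·0.8²)) = 0.498678·exp(-39.38281) = 3.92719e-18] × [4.52287e-14] = 1.77622e-31
  L_IV = [(1/(1.3·√(2π)))·exp(−(-0.2−8.2)²/(2·1.3²)) = 0.306879·exp(-20.87574) = 2.6348e-10] × [1.81733e-08] = 4.7883e-18
Prior × likelihood for each component:
  π_I·L_I = 0.36 × 0.0581412 = 0.0209308
  π_II·L_II = 0.14 × 0.0698488 = 0.00977883
  π_III·L_III = 0.35 × 1.77622e-31 = 6.21676e-32
  π_IV·L_IV = 0.15 × 4.7883e-18 = 7.18244e-19
Sum: 0.0209308 + 0.00977883 + 6.21676e-32 + 7.18244e-19 = 0.0307097
So the posterior for Population II is 0.00977883 / 0.0307097 ≈ 0.3184.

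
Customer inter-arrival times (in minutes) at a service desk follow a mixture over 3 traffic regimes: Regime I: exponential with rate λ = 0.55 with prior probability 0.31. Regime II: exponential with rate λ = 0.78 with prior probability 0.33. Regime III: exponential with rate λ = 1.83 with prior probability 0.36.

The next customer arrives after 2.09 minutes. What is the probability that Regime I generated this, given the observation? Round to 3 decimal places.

0.455

Posterior ∝ prior × likelihood, so P(k | x) ∝ π_k f_k(x); normalise over all components.
Exponential densities:
  p_I = 0.174237
  p_II = 0.152795
  p_III = 0.0399397
Multiply by the mixture weights:
  π_I·p_I = 0.31 × 0.174237 = 0.0540136
  π_II·p_II = 0.33 × 0.152795 = 0.0504222
  π_III·p_III = 0.36 × 0.0399397 = 0.0143783
Normaliser: 0.0540136 + 0.0504222 + 0.0143783 = 0.118814
Responsibility of Regime I: 0.0540136 / 0.118814 ≈ 0.455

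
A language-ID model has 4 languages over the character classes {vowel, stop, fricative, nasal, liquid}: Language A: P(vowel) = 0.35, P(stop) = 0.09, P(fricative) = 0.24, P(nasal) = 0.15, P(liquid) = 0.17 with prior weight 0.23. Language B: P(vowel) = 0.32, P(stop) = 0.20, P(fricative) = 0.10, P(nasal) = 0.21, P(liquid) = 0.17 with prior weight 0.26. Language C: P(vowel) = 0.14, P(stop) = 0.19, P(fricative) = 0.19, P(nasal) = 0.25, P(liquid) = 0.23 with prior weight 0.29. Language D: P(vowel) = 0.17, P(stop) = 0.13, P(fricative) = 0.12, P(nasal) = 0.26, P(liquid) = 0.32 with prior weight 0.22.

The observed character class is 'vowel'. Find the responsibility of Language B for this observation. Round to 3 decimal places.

0.344

By Bayes' theorem, P(k | x) = π_k f_k(x) / Σ_j π_j f_j(x).
Component likelihoods at x = 'vowel':
  L_A = 0.35
  L_B = 0.32
  L_C = 0.14
  L_D = 0.17
Prior × likelihood for each component:
  π_A·L_A = 0.23 × 0.35 = 0.0805
  π_B·L_B = 0.26 × 0.32 = 0.0832
  π_C·L_C = 0.29 × 0.14 = 0.0406
  π_D·L_D = 0.22 × 0.17 = 0.0374
Marginal: 0.0805 + 0.0832 + 0.0406 + 0.0374 = 0.2417
So the posterior for Language B is 0.0832 / 0.2417 ≈ 0.344.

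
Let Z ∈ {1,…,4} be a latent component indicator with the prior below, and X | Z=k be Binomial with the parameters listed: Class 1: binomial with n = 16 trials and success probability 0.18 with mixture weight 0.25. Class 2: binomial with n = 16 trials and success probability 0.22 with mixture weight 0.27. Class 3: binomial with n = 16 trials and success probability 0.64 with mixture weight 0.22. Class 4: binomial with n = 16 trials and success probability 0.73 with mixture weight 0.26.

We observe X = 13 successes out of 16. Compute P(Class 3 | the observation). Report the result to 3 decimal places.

0.266

Posterior ∝ prior × likelihood, so P(k | x) ∝ P(Z=k) f_k(x); normalise over all components.
Binomial probabilities:
  L_1 = 6.42943e-08
  L_2 = 7.51565e-07
  L_3 = 0.0789651
  L_4 = 0.184279
Unnormalised posteriors:
  P(Z=1)·L_1 = 0.25 × 6.42943e-08 = 1.60736e-08
  P(Z=2)·L_2 = 0.27 × 7.51565e-07 = 2.02923e-07
  P(Z=3)·L_3 = 0.22 × 0.0789651 = 0.0173723
  P(Z=4)·L_4 = 0.26 × 0.184279 = 0.0479126
Marginal: 1.60736e-08 + 2.02923e-07 + 0.0173723 + 0.0479126 = 0.0652852
P(Class 3 | the observation) = 0.0173723 / 0.0652852 ≈ 0.266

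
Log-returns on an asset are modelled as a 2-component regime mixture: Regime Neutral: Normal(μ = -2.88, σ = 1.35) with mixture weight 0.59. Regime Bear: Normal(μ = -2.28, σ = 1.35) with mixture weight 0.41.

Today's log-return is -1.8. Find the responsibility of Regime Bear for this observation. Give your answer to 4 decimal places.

0.4732

Apply Bayes' rule: the posterior for each component is proportional to its prior times its likelihood at x.
Component likelihoods at x = -1.8:
  p_Neutral = (1/(1.35·√(2π)))·exp(−(-1.8−-2.88)²/(2·1.35²)) = 0.295513·exp(-0.32000) = 0.214586
  p_Bear = (1/(1.35·√(2π)))·exp(−(-1.8−-2.28)²/(2·1.35²)) = 0.295513·exp(-0.06321) = 0.277412
Prior × likelihood for each component:
  π_Neutral·p_Neutral = 0.59 × 0.214586 = 0.126606
  π_Bear·p_Bear = 0.41 × 0.277412 = 0.113739
Sum: 0.126606 + 0.113739 = 0.240345
P(Regime Bear | -1.8) = 0.113739 / 0.240345 ≈ 0.4732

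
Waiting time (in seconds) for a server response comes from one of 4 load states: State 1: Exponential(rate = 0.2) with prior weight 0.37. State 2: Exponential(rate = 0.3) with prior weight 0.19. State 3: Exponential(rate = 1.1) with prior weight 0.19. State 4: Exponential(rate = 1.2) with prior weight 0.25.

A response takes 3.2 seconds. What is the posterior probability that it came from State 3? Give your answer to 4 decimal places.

The responsibility of component k is w_k f_k(x) divided by Σ_j w_j f_j(x).
Component likelihoods at x = 3.2 seconds:
  L_1 = 0.105458
  L_2 = 0.114868
  L_3 = 0.0325594
  L_4 = 0.0257923
Weight by the priors:
  w_1·L_1 = 0.37 × 0.105458 = 0.0390196
  w_2·L_2 = 0.19 × 0.114868 = 0.0218249
  w_3·L_3 = 0.19 × 0.0325594 = 0.00618628
  w_4·L_4 = 0.25 × 0.0257923 = 0.00644808
Sum: 0.0390196 + 0.0218249 + 0.00618628 + 0.00644808 = 0.0734789
P(State 3 | x) ≈ 0.0842

0.0842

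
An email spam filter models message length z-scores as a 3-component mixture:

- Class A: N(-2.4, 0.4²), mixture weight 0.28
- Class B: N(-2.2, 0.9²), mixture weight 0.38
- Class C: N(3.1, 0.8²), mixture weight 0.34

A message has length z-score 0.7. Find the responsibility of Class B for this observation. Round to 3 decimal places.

0.332

Posterior ∝ prior × likelihood, so P(k | x) ∝ w_k f_k(x); normalise over all components.
Normal densities:
  L_A = (1/(0.4·√(2π)))·exp(−(0.7−-2.4)²/(2·0.4²)) = 0.997356·exp(-30.03125) = 9.04574e-14
  L_B = (1/(0.9·√(2π)))·exp(−(0.7−-2.2)²/(2·0.9²)) = 0.443269·exp(-5.19136) = 0.00246655
  L_C = (1/(0.8·√(2π)))·exp(−(0.7−3.1)²/(2·0.8²)) = 0.498678·exp(-4.50000) = 0.00553981
Weight by the priors:
  w_A·L_A = 0.28 × 9.04574e-14 = 2.53281e-14
  w_B·L_B = 0.38 × 0.00246655 = 0.000937288
  w_C·L_C = 0.34 × 0.00553981 = 0.00188354
Evidence: 2.53281e-14 + 0.000937288 + 0.00188354 = 0.00282082
Responsibility of Class B: 0.000937288 / 0.00282082 ≈ 0.332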